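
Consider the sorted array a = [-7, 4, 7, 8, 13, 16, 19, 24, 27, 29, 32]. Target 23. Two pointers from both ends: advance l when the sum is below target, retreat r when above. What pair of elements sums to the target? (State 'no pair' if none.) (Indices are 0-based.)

(4, 19)

[0,10] -7+32=25 >23 → r--
[0,9] -7+29=22 <23 → l++
[1,9] 4+29=33 >23 → r--
[1,8] 4+27=31 >23 → r--
[1,7] 4+24=28 >23 → r--
[1,6] 4+19=23 → found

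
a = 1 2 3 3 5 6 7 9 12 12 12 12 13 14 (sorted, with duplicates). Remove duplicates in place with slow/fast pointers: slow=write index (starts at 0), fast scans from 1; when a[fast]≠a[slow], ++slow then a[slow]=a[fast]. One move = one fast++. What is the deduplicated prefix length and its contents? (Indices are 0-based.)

length 10; prefix = [1, 2, 3, 5, 6, 7, 9, 12, 13, 14]

(s=0,f=1) a[fast]=2≠a[slow]=1 write a[1]=2 → slow++,fast++
(s=1,f=2) a[fast]=3≠a[slow]=2 write a[2]=3 → slow++,fast++
(s=2,f=3) a[fast]=3=a[slow] dup → fast++
(s=2,f=4) a[fast]=5≠a[slow]=3 write a[3]=5 → slow++,fast++
(s=3,f=5) a[fast]=6≠a[slow]=5 write a[4]=6 → slow++,fast++
(s=4,f=6) a[fast]=7≠a[slow]=6 write a[5]=7 → slow++,fast++
(s=5,f=7) a[fast]=9≠a[slow]=7 write a[6]=9 → slow++,fast++
(s=6,f=8) a[fast]=12≠a[slow]=9 write a[7]=12 → slow++,fast++
(s=7,f=9) a[fast]=12=a[slow] dup → fast++
(s=7,f=10) a[fast]=12=a[slow] dup → fast++
(s=7,f=11) a[fast]=12=a[slow] dup → fast++
(s=7,f=12) a[fast]=13≠a[slow]=12 write a[8]=13 → slow++,fast++
(s=8,f=13) a[fast]=14≠a[slow]=13 write a[9]=14 → slow++,fast++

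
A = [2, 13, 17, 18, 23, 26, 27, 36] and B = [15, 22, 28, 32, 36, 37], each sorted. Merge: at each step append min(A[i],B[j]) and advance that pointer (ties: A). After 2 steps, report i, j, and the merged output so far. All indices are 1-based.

i=1 j=1: A[i]=2<=B[j]=15 take 2, i++
i=2 j=1: A[i]=13<=B[j]=15 take 13, i++

i=3, j=1, merged so far=[2, 13]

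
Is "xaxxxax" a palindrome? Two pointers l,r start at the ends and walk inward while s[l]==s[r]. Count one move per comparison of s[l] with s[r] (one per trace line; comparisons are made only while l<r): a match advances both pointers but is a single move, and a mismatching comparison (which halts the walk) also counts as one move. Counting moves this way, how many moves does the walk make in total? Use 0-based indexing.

3 moves

l=0 r=6: 'x'=='x', l++,r--
l=1 r=5: 'a'=='a', l++,r--
l=2 r=4: 'x'=='x', l++,r--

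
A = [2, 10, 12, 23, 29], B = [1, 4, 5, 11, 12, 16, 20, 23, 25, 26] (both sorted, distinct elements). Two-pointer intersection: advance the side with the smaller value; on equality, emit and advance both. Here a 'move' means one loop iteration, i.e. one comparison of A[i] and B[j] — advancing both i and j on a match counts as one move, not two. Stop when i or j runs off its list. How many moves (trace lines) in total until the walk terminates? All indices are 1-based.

12 moves

i=1 j=1: 2>1, j++
i=1 j=2: 2<4, i++
i=2 j=2: 10>4, j++
i=2 j=3: 10>5, j++
i=2 j=4: 10<11, i++
i=3 j=4: 12>11, j++
i=3 j=5: 12==12 emit, i++,j++
i=4 j=6: 23>16, j++
i=4 j=7: 23>20, j++
i=4 j=8: 23==23 emit, i++,j++
i=5 j=9: 29>25, j++
i=5 j=10: 29>26, j++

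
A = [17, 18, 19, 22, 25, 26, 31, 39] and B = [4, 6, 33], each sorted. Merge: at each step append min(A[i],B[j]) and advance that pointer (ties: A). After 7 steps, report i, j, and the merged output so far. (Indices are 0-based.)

i=0 j=0: A[i]=17>B[j]=4 take 4, j++
i=0 j=1: A[i]=17>B[j]=6 take 6, j++
i=0 j=2: A[i]=17<=B[j]=33 take 17, i++
i=1 j=2: A[i]=18<=B[j]=33 take 18, i++
i=2 j=2: A[i]=19<=B[j]=33 take 19, i++
i=3 j=2: A[i]=22<=B[j]=33 take 22, i++
i=4 j=2: A[i]=25<=B[j]=33 take 25, i++

i=5, j=2, merged so far=[4, 6, 17, 18, 19, 22, 25]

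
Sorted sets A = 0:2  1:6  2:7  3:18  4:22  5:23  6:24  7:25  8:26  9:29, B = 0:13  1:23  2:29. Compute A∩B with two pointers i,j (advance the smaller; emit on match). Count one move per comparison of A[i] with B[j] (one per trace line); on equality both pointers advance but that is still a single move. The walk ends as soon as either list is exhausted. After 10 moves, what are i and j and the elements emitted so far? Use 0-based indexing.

[i=0,j=0] 2<13 → i++
[i=1,j=0] 6<13 → i++
[i=2,j=0] 7<13 → i++
[i=3,j=0] 18>13 → j++
[i=3,j=1] 18<23 → i++
[i=4,j=1] 22<23 → i++
[i=5,j=1] 23==23 emit → i++,j++
[i=6,j=2] 24<29 → i++
[i=7,j=2] 25<29 → i++
[i=8,j=2] 26<29 → i++

i=9, j=2, emitted=[23]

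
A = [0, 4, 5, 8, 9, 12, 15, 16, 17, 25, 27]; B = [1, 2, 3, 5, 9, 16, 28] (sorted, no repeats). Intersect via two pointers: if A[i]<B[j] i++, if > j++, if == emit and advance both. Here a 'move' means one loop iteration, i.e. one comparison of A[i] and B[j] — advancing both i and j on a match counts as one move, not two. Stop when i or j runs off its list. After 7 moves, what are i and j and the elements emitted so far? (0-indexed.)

i=0 j=0: 0<1, i++
i=1 j=0: 4>1, j++
i=1 j=1: 4>2, j++
i=1 j=2: 4>3, j++
i=1 j=3: 4<5, i++
i=2 j=3: 5==5 emit, i++,j++
i=3 j=4: 8<9, i++

i=4, j=4, emitted=[5]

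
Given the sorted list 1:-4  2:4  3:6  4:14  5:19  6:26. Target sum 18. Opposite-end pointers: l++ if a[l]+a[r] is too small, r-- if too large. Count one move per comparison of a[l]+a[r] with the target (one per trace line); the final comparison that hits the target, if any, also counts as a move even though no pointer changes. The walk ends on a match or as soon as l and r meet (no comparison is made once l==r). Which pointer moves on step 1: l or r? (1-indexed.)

r

[1,6] -4+26=22 >18 → r--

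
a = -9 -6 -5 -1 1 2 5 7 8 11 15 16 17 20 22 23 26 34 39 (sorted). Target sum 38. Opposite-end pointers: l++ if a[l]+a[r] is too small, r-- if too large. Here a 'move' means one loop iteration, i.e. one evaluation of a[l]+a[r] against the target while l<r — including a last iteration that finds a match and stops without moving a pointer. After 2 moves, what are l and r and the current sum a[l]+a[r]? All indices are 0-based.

[0,18] -9+39=30 <38 → l++
[1,18] -6+39=33 <38 → l++

l=2, r=18, sum=34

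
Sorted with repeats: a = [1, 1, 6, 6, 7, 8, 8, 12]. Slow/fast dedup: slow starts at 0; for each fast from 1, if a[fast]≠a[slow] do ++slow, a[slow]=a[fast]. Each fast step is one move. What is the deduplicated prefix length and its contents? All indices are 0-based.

length 5; prefix = [1, 6, 7, 8, 12]

(s=0,f=1) a[fast]=1=a[slow] dup → fast++
(s=0,f=2) a[fast]=6≠a[slow]=1 write a[1]=6 → slow++,fast++
(s=1,f=3) a[fast]=6=a[slow] dup → fast++
(s=1,f=4) a[fast]=7≠a[slow]=6 write a[2]=7 → slow++,fast++
(s=2,f=5) a[fast]=8≠a[slow]=7 write a[3]=8 → slow++,fast++
(s=3,f=6) a[fast]=8=a[slow] dup → fast++
(s=3,f=7) a[fast]=12≠a[slow]=8 write a[4]=12 → slow++,fast++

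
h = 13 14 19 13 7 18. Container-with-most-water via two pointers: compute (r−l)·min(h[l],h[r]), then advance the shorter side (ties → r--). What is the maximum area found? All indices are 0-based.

l=0 r=5: min(13,18)*5=65 best=65 *, l++
l=1 r=5: min(14,18)*4=56 best=65, l++
l=2 r=5: min(19,18)*3=54 best=65, r--
l=2 r=4: min(19,7)*2=14 best=65, r--
l=2 r=3: min(19,13)*1=13 best=65, r--

max area = 65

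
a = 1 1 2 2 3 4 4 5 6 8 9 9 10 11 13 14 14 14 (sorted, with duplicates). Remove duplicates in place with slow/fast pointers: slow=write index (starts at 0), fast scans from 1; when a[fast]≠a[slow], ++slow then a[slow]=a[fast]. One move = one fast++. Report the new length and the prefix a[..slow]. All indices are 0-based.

length 12; prefix = [1, 2, 3, 4, 5, 6, 8, 9, 10, 11, 13, 14]

slow=0 fast=1: a[fast]=1=a[slow] dup, fast++
slow=0 fast=2: a[fast]=2≠a[slow]=1 write a[1]=2, slow++,fast++
slow=1 fast=3: a[fast]=2=a[slow] dup, fast++
slow=1 fast=4: a[fast]=3≠a[slow]=2 write a[2]=3, slow++,fast++
slow=2 fast=5: a[fast]=4≠a[slow]=3 write a[3]=4, slow++,fast++
slow=3 fast=6: a[fast]=4=a[slow] dup, fast++
slow=3 fast=7: a[fast]=5≠a[slow]=4 write a[4]=5, slow++,fast++
slow=4 fast=8: a[fast]=6≠a[slow]=5 write a[5]=6, slow++,fast++
slow=5 fast=9: a[fast]=8≠a[slow]=6 write a[6]=8, slow++,fast++
slow=6 fast=10: a[fast]=9≠a[slow]=8 write a[7]=9, slow++,fast++
slow=7 fast=11: a[fast]=9=a[slow] dup, fast++
slow=7 fast=12: a[fast]=10≠a[slow]=9 write a[8]=10, slow++,fast++
slow=8 fast=13: a[fast]=11≠a[slow]=10 write a[9]=11, slow++,fast++
slow=9 fast=14: a[fast]=13≠a[slow]=11 write a[10]=13, slow++,fast++
slow=10 fast=15: a[fast]=14≠a[slow]=13 write a[11]=14, slow++,fast++
slow=11 fast=16: a[fast]=14=a[slow] dup, fast++
slow=11 fast=17: a[fast]=14=a[slow] dup, fast++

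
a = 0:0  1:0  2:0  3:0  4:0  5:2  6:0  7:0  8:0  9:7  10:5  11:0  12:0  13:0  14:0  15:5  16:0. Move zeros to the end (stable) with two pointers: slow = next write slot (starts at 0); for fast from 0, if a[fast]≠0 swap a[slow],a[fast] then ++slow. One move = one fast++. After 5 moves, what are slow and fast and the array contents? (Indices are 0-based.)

slow=0, fast=5, a=[0, 0, 0, 0, 0, 2, 0, 0, 0, 7, 5, 0, 0, 0, 0, 5, 0]

(s=0,f=0) a[fast]=0 → fast++
(s=0,f=1) a[fast]=0 → fast++
(s=0,f=2) a[fast]=0 → fast++
(s=0,f=3) a[fast]=0 → fast++
(s=0,f=4) a[fast]=0 → fast++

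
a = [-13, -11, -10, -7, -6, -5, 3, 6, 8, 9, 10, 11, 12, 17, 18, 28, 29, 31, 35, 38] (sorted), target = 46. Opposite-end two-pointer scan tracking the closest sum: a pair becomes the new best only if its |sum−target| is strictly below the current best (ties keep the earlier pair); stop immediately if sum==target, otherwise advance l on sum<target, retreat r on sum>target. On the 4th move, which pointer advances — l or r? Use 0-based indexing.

l

l=0 r=19: -13+38=25 d=21 *, l++
l=1 r=19: -11+38=27 d=19 *, l++
l=2 r=19: -10+38=28 d=18 *, l++
l=3 r=19: -7+38=31 d=15 *, l++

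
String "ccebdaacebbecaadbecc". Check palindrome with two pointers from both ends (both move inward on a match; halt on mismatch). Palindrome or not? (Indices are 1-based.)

palindrome

[1,20] 'c'=='c' → l++,r--
[2,19] 'c'=='c' → l++,r--
[3,18] 'e'=='e' → l++,r--
[4,17] 'b'=='b' → l++,r--
[5,16] 'd'=='d' → l++,r--
[6,15] 'a'=='a' → l++,r--
[7,14] 'a'=='a' → l++,r--
[8,13] 'c'=='c' → l++,r--
[9,12] 'e'=='e' → l++,r--
[10,11] 'b'=='b' → l++,r--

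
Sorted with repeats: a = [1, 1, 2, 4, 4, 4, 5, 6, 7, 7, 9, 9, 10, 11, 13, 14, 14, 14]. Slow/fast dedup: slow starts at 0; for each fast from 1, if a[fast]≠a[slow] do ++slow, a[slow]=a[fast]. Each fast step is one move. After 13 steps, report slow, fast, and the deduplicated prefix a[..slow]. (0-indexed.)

slow=8, fast=14, prefix=[1, 2, 4, 5, 6, 7, 9, 10, 11]

(s=0,f=1) a[fast]=1=a[slow] dup → fast++
(s=0,f=2) a[fast]=2≠a[slow]=1 write a[1]=2 → slow++,fast++
(s=1,f=3) a[fast]=4≠a[slow]=2 write a[2]=4 → slow++,fast++
(s=2,f=4) a[fast]=4=a[slow] dup → fast++
(s=2,f=5) a[fast]=4=a[slow] dup → fast++
(s=2,f=6) a[fast]=5≠a[slow]=4 write a[3]=5 → slow++,fast++
(s=3,f=7) a[fast]=6≠a[slow]=5 write a[4]=6 → slow++,fast++
(s=4,f=8) a[fast]=7≠a[slow]=6 write a[5]=7 → slow++,fast++
(s=5,f=9) a[fast]=7=a[slow] dup → fast++
(s=5,f=10) a[fast]=9≠a[slow]=7 write a[6]=9 → slow++,fast++
(s=6,f=11) a[fast]=9=a[slow] dup → fast++
(s=6,f=12) a[fast]=10≠a[slow]=9 write a[7]=10 → slow++,fast++
(s=7,f=13) a[fast]=11≠a[slow]=10 write a[8]=11 → slow++,fast++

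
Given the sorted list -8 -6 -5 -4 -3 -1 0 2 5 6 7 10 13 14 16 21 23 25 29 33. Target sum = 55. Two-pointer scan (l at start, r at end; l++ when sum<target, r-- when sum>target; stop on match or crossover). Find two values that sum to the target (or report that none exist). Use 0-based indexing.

[0,19] -8+33=25 <55 → l++
[1,19] -6+33=27 <55 → l++
[2,19] -5+33=28 <55 → l++
[3,19] -4+33=29 <55 → l++
[4,19] -3+33=30 <55 → l++
[5,19] -1+33=32 <55 → l++
[6,19] 0+33=33 <55 → l++
[7,19] 2+33=35 <55 → l++
[8,19] 5+33=38 <55 → l++
[9,19] 6+33=39 <55 → l++
[10,19] 7+33=40 <55 → l++
[11,19] 10+33=43 <55 → l++
[12,19] 13+33=46 <55 → l++
[13,19] 14+33=47 <55 → l++
[14,19] 16+33=49 <55 → l++
[15,19] 21+33=54 <55 → l++
[16,19] 23+33=56 >55 → r--
[16,18] 23+29=52 <55 → l++
[17,18] 25+29=54 <55 → l++

no pair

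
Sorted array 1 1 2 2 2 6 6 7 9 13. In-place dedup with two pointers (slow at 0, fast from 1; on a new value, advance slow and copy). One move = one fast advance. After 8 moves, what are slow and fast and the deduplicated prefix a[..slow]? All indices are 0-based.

(s=0,f=1) a[fast]=1=a[slow] dup → fast++
(s=0,f=2) a[fast]=2≠a[slow]=1 write a[1]=2 → slow++,fast++
(s=1,f=3) a[fast]=2=a[slow] dup → fast++
(s=1,f=4) a[fast]=2=a[slow] dup → fast++
(s=1,f=5) a[fast]=6≠a[slow]=2 write a[2]=6 → slow++,fast++
(s=2,f=6) a[fast]=6=a[slow] dup → fast++
(s=2,f=7) a[fast]=7≠a[slow]=6 write a[3]=7 → slow++,fast++
(s=3,f=8) a[fast]=9≠a[slow]=7 write a[4]=9 → slow++,fast++

slow=4, fast=9, prefix=[1, 2, 6, 7, 9]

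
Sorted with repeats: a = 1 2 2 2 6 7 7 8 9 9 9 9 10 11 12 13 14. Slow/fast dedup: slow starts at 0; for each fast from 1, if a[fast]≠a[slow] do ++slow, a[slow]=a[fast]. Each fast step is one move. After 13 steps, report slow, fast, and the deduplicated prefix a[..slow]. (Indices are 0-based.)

slow=0 fast=1: a[fast]=2≠a[slow]=1 write a[1]=2, slow++,fast++
slow=1 fast=2: a[fast]=2=a[slow] dup, fast++
slow=1 fast=3: a[fast]=2=a[slow] dup, fast++
slow=1 fast=4: a[fast]=6≠a[slow]=2 write a[2]=6, slow++,fast++
slow=2 fast=5: a[fast]=7≠a[slow]=6 write a[3]=7, slow++,fast++
slow=3 fast=6: a[fast]=7=a[slow] dup, fast++
slow=3 fast=7: a[fast]=8≠a[slow]=7 write a[4]=8, slow++,fast++
slow=4 fast=8: a[fast]=9≠a[slow]=8 write a[5]=9, slow++,fast++
slow=5 fast=9: a[fast]=9=a[slow] dup, fast++
slow=5 fast=10: a[fast]=9=a[slow] dup, fast++
slow=5 fast=11: a[fast]=9=a[slow] dup, fast++
slow=5 fast=12: a[fast]=10≠a[slow]=9 write a[6]=10, slow++,fast++
slow=6 fast=13: a[fast]=11≠a[slow]=10 write a[7]=11, slow++,fast++

slow=7, fast=14, prefix=[1, 2, 6, 7, 8, 9, 10, 11]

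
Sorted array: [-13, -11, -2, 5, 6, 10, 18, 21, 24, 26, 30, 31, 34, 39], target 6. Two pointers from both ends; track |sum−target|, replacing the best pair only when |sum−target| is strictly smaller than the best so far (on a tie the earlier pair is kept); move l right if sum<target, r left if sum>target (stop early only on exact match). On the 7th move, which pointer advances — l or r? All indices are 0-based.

r

[0,13] -13+39=26 d=20 * → r--
[0,12] -13+34=21 d=15 * → r--
[0,11] -13+31=18 d=12 * → r--
[0,10] -13+30=17 d=11 * → r--
[0,9] -13+26=13 d=7 * → r--
[0,8] -13+24=11 d=5 * → r--
[0,7] -13+21=8 d=2 * → r--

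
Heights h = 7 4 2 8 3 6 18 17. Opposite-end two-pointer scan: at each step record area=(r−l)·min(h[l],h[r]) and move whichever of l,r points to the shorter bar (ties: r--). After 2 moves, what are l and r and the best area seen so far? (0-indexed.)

l=2, r=7, best area=49

[0,7] min(7,17)*7=49 best=49 * → l++
[1,7] min(4,17)*6=24 best=49 → l++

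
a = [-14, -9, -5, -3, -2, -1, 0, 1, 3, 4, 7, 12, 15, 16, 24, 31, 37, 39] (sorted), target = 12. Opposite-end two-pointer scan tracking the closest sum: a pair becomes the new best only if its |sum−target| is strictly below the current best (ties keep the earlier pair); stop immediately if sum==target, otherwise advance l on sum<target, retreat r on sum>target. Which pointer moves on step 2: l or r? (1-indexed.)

r

[1,18] -14+39=25 d=13 * → r--
[1,17] -14+37=23 d=11 * → r--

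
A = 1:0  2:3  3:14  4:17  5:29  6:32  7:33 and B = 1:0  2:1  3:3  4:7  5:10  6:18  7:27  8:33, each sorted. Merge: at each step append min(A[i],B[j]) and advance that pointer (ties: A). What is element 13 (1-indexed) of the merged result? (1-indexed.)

merged[13] = 32

[i=1,j=1] A[i]=0<=B[j]=0 take 0 → i++
[i=2,j=1] A[i]=3>B[j]=0 take 0 → j++
[i=2,j=2] A[i]=3>B[j]=1 take 1 → j++
[i=2,j=3] A[i]=3<=B[j]=3 take 3 → i++
[i=3,j=3] A[i]=14>B[j]=3 take 3 → j++
[i=3,j=4] A[i]=14>B[j]=7 take 7 → j++
[i=3,j=5] A[i]=14>B[j]=10 take 10 → j++
[i=3,j=6] A[i]=14<=B[j]=18 take 14 → i++
[i=4,j=6] A[i]=17<=B[j]=18 take 17 → i++
[i=5,j=6] A[i]=29>B[j]=18 take 18 → j++
[i=5,j=7] A[i]=29>B[j]=27 take 27 → j++
[i=5,j=8] A[i]=29<=B[j]=33 take 29 → i++
[i=6,j=8] A[i]=32<=B[j]=33 take 32 → i++
[i=7,j=8] A[i]=33<=B[j]=33 take 33 → i++
[i=8,j=8] A done, take B[j]=33 → j++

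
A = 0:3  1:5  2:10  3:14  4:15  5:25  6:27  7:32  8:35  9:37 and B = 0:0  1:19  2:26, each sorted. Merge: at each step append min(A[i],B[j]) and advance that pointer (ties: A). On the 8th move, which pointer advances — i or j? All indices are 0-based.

[i=0,j=0] A[i]=3>B[j]=0 take 0 → j++
[i=0,j=1] A[i]=3<=B[j]=19 take 3 → i++
[i=1,j=1] A[i]=5<=B[j]=19 take 5 → i++
[i=2,j=1] A[i]=10<=B[j]=19 take 10 → i++
[i=3,j=1] A[i]=14<=B[j]=19 take 14 → i++
[i=4,j=1] A[i]=15<=B[j]=19 take 15 → i++
[i=5,j=1] A[i]=25>B[j]=19 take 19 → j++
[i=5,j=2] A[i]=25<=B[j]=26 take 25 → i++

i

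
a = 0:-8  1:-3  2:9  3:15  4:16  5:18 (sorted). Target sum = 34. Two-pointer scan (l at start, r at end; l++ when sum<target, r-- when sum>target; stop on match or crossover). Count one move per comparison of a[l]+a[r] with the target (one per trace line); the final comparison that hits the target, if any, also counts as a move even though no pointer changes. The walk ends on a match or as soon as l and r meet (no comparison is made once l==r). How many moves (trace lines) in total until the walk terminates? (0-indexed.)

5 moves

[0,5] -8+18=10 <34 → l++
[1,5] -3+18=15 <34 → l++
[2,5] 9+18=27 <34 → l++
[3,5] 15+18=33 <34 → l++
[4,5] 16+18=34 → found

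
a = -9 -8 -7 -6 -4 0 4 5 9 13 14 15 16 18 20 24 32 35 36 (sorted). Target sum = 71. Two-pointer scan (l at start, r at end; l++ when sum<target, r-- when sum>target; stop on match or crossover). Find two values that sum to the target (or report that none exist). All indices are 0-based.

(35, 36)

l=0 r=18: -9+36=27 <71, l++
l=1 r=18: -8+36=28 <71, l++
l=2 r=18: -7+36=29 <71, l++
l=3 r=18: -6+36=30 <71, l++
l=4 r=18: -4+36=32 <71, l++
l=5 r=18: 0+36=36 <71, l++
l=6 r=18: 4+36=40 <71, l++
l=7 r=18: 5+36=41 <71, l++
l=8 r=18: 9+36=45 <71, l++
l=9 r=18: 13+36=49 <71, l++
l=10 r=18: 14+36=50 <71, l++
l=11 r=18: 15+36=51 <71, l++
l=12 r=18: 16+36=52 <71, l++
l=13 r=18: 18+36=54 <71, l++
l=14 r=18: 20+36=56 <71, l++
l=15 r=18: 24+36=60 <71, l++
l=16 r=18: 32+36=68 <71, l++
l=17 r=18: 35+36=71, found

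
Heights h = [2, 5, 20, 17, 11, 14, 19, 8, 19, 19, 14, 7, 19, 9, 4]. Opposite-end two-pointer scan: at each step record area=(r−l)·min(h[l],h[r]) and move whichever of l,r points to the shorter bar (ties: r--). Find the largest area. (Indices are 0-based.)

max area = 190

l=0 r=14: min(2,4)*14=28 best=28 *, l++
l=1 r=14: min(5,4)*13=52 best=52 *, r--
l=1 r=13: min(5,9)*12=60 best=60 *, l++
l=2 r=13: min(20,9)*11=99 best=99 *, r--
l=2 r=12: min(20,19)*10=190 best=190 *, r--
l=2 r=11: min(20,7)*9=63 best=190, r--
l=2 r=10: min(20,14)*8=112 best=190, r--
l=2 r=9: min(20,19)*7=133 best=190, r--
l=2 r=8: min(20,19)*6=114 best=190, r--
l=2 r=7: min(20,8)*5=40 best=190, r--
l=2 r=6: min(20,19)*4=76 best=190, r--
l=2 r=5: min(20,14)*3=42 best=190, r--
l=2 r=4: min(20,11)*2=22 best=190, r--
l=2 r=3: min(20,17)*1=17 best=190, r--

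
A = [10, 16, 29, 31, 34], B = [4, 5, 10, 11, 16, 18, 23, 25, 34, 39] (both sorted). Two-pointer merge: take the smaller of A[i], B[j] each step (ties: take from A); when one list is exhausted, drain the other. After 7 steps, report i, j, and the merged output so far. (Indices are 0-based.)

i=0 j=0: A[i]=10>B[j]=4 take 4, j++
i=0 j=1: A[i]=10>B[j]=5 take 5, j++
i=0 j=2: A[i]=10<=B[j]=10 take 10, i++
i=1 j=2: A[i]=16>B[j]=10 take 10, j++
i=1 j=3: A[i]=16>B[j]=11 take 11, j++
i=1 j=4: A[i]=16<=B[j]=16 take 16, i++
i=2 j=4: A[i]=29>B[j]=16 take 16, j++

i=2, j=5, merged so far=[4, 5, 10, 10, 11, 16, 16]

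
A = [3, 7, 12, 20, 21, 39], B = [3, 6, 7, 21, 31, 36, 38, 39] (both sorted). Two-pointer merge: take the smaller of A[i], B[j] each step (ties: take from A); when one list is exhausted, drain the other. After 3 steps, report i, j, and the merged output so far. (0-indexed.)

i=0 j=0: A[i]=3<=B[j]=3 take 3, i++
i=1 j=0: A[i]=7>B[j]=3 take 3, j++
i=1 j=1: A[i]=7>B[j]=6 take 6, j++

i=1, j=2, merged so far=[3, 3, 6]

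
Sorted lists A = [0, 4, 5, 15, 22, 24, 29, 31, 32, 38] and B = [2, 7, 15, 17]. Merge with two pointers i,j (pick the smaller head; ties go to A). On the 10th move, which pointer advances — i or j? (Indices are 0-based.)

[i=0,j=0] A[i]=0<=B[j]=2 take 0 → i++
[i=1,j=0] A[i]=4>B[j]=2 take 2 → j++
[i=1,j=1] A[i]=4<=B[j]=7 take 4 → i++
[i=2,j=1] A[i]=5<=B[j]=7 take 5 → i++
[i=3,j=1] A[i]=15>B[j]=7 take 7 → j++
[i=3,j=2] A[i]=15<=B[j]=15 take 15 → i++
[i=4,j=2] A[i]=22>B[j]=15 take 15 → j++
[i=4,j=3] A[i]=22>B[j]=17 take 17 → j++
[i=4,j=4] B done, take A[i]=22 → i++
[i=5,j=4] B done, take A[i]=24 → i++

i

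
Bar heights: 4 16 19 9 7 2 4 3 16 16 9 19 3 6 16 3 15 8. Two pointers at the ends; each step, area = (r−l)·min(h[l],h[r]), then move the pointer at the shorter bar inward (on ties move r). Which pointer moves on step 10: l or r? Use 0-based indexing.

r

[0,17] min(4,8)*17=68 best=68 * → l++
[1,17] min(16,8)*16=128 best=128 * → r--
[1,16] min(16,15)*15=225 best=225 * → r--
[1,15] min(16,3)*14=42 best=225 → r--
[1,14] min(16,16)*13=208 best=225 → r--
[1,13] min(16,6)*12=72 best=225 → r--
[1,12] min(16,3)*11=33 best=225 → r--
[1,11] min(16,19)*10=160 best=225 → l++
[2,11] min(19,19)*9=171 best=225 → r--
[2,10] min(19,9)*8=72 best=225 → r--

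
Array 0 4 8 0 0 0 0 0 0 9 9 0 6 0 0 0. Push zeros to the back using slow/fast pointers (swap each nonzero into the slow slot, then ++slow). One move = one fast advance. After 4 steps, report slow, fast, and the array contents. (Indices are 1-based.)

slow=3, fast=5, a=[4, 8, 0, 0, 0, 0, 0, 0, 0, 9, 9, 0, 6, 0, 0, 0]

(s=1,f=1) a[fast]=0 → fast++
(s=1,f=2) a[fast]=4≠0 swap→a[1]=4 → slow++,fast++
(s=2,f=3) a[fast]=8≠0 swap→a[2]=8 → slow++,fast++
(s=3,f=4) a[fast]=0 → fast++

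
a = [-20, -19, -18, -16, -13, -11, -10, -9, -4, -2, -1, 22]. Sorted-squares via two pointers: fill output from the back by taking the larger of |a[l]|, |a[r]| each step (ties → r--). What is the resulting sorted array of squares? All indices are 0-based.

l=0 r=11: |-20|<=|22| out[11]=484, r--
l=0 r=10: |-20|>|-1| out[10]=400, l++
l=1 r=10: |-19|>|-1| out[9]=361, l++
l=2 r=10: |-18|>|-1| out[8]=324, l++
l=3 r=10: |-16|>|-1| out[7]=256, l++
l=4 r=10: |-13|>|-1| out[6]=169, l++
l=5 r=10: |-11|>|-1| out[5]=121, l++
l=6 r=10: |-10|>|-1| out[4]=100, l++
l=7 r=10: |-9|>|-1| out[3]=81, l++
l=8 r=10: |-4|>|-1| out[2]=16, l++
l=9 r=10: |-2|>|-1| out[1]=4, l++
l=10 r=10: |-1|<=|-1| out[0]=1, r--

[1, 4, 16, 81, 100, 121, 169, 256, 324, 361, 400, 484]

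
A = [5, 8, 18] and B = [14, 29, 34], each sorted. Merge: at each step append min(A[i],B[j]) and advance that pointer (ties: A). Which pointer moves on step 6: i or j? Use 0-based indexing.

j

i=0 j=0: A[i]=5<=B[j]=14 take 5, i++
i=1 j=0: A[i]=8<=B[j]=14 take 8, i++
i=2 j=0: A[i]=18>B[j]=14 take 14, j++
i=2 j=1: A[i]=18<=B[j]=29 take 18, i++
i=3 j=1: A done, take B[j]=29, j++
i=3 j=2: A done, take B[j]=34, j++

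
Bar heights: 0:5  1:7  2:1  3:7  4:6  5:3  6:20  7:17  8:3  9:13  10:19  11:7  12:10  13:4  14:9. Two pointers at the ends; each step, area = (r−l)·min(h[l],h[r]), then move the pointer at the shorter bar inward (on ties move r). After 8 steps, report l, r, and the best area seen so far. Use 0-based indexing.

l=6, r=12, best area=91

l=0 r=14: min(5,9)*14=70 best=70 *, l++
l=1 r=14: min(7,9)*13=91 best=91 *, l++
l=2 r=14: min(1,9)*12=12 best=91, l++
l=3 r=14: min(7,9)*11=77 best=91, l++
l=4 r=14: min(6,9)*10=60 best=91, l++
l=5 r=14: min(3,9)*9=27 best=91, l++
l=6 r=14: min(20,9)*8=72 best=91, r--
l=6 r=13: min(20,4)*7=28 best=91, r--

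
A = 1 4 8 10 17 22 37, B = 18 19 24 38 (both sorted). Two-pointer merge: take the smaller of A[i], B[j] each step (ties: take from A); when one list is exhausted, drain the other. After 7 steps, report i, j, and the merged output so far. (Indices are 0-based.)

[i=0,j=0] A[i]=1<=B[j]=18 take 1 → i++
[i=1,j=0] A[i]=4<=B[j]=18 take 4 → i++
[i=2,j=0] A[i]=8<=B[j]=18 take 8 → i++
[i=3,j=0] A[i]=10<=B[j]=18 take 10 → i++
[i=4,j=0] A[i]=17<=B[j]=18 take 17 → i++
[i=5,j=0] A[i]=22>B[j]=18 take 18 → j++
[i=5,j=1] A[i]=22>B[j]=19 take 19 → j++

i=5, j=2, merged so far=[1, 4, 8, 10, 17, 18, 19]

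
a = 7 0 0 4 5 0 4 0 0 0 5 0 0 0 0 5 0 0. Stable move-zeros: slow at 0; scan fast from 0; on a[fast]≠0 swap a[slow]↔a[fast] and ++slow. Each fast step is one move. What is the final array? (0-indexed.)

(s=0,f=0) a[fast]=7≠0 swap→a[0]=7 → slow++,fast++
(s=1,f=1) a[fast]=0 → fast++
(s=1,f=2) a[fast]=0 → fast++
(s=1,f=3) a[fast]=4≠0 swap→a[1]=4 → slow++,fast++
(s=2,f=4) a[fast]=5≠0 swap→a[2]=5 → slow++,fast++
(s=3,f=5) a[fast]=0 → fast++
(s=3,f=6) a[fast]=4≠0 swap→a[3]=4 → slow++,fast++
(s=4,f=7) a[fast]=0 → fast++
(s=4,f=8) a[fast]=0 → fast++
(s=4,f=9) a[fast]=0 → fast++
(s=4,f=10) a[fast]=5≠0 swap→a[4]=5 → slow++,fast++
(s=5,f=11) a[fast]=0 → fast++
(s=5,f=12) a[fast]=0 → fast++
(s=5,f=13) a[fast]=0 → fast++
(s=5,f=14) a[fast]=0 → fast++
(s=5,f=15) a[fast]=5≠0 swap→a[5]=5 → slow++,fast++
(s=6,f=16) a[fast]=0 → fast++
(s=6,f=17) a[fast]=0 → fast++

[7, 4, 5, 4, 5, 5, 0, 0, 0, 0, 0, 0, 0, 0, 0, 0, 0, 0]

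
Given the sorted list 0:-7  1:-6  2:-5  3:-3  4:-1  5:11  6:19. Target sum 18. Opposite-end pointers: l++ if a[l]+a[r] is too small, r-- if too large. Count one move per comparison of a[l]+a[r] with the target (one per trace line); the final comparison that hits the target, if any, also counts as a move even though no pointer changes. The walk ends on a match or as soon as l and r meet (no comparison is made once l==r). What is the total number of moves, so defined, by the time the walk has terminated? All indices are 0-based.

5 moves

[0,6] -7+19=12 <18 → l++
[1,6] -6+19=13 <18 → l++
[2,6] -5+19=14 <18 → l++
[3,6] -3+19=16 <18 → l++
[4,6] -1+19=18 → found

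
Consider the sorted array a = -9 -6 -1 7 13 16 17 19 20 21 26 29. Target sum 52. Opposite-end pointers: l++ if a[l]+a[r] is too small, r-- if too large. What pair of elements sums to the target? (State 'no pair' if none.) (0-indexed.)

no pair

[0,11] -9+29=20 <52 → l++
[1,11] -6+29=23 <52 → l++
[2,11] -1+29=28 <52 → l++
[3,11] 7+29=36 <52 → l++
[4,11] 13+29=42 <52 → l++
[5,11] 16+29=45 <52 → l++
[6,11] 17+29=46 <52 → l++
[7,11] 19+29=48 <52 → l++
[8,11] 20+29=49 <52 → l++
[9,11] 21+29=50 <52 → l++
[10,11] 26+29=55 >52 → r--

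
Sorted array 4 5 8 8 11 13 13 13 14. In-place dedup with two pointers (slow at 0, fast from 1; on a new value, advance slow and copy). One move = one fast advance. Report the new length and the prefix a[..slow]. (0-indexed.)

length 6; prefix = [4, 5, 8, 11, 13, 14]

(s=0,f=1) a[fast]=5≠a[slow]=4 write a[1]=5 → slow++,fast++
(s=1,f=2) a[fast]=8≠a[slow]=5 write a[2]=8 → slow++,fast++
(s=2,f=3) a[fast]=8=a[slow] dup → fast++
(s=2,f=4) a[fast]=11≠a[slow]=8 write a[3]=11 → slow++,fast++
(s=3,f=5) a[fast]=13≠a[slow]=11 write a[4]=13 → slow++,fast++
(s=4,f=6) a[fast]=13=a[slow] dup → fast++
(s=4,f=7) a[fast]=13=a[slow] dup → fast++
(s=4,f=8) a[fast]=14≠a[slow]=13 write a[5]=14 → slow++,fast++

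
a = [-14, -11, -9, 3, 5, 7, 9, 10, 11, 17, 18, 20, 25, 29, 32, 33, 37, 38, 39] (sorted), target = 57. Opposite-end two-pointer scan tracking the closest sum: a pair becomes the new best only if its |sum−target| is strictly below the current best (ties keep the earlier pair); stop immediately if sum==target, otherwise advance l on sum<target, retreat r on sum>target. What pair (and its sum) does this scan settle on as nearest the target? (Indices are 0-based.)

pair (18, 39) with sum 57 (|Δ|=0)

l=0 r=18: -14+39=25 d=32 *, l++
l=1 r=18: -11+39=28 d=29 *, l++
l=2 r=18: -9+39=30 d=27 *, l++
l=3 r=18: 3+39=42 d=15 *, l++
l=4 r=18: 5+39=44 d=13 *, l++
l=5 r=18: 7+39=46 d=11 *, l++
l=6 r=18: 9+39=48 d=9 *, l++
l=7 r=18: 10+39=49 d=8 *, l++
l=8 r=18: 11+39=50 d=7 *, l++
l=9 r=18: 17+39=56 d=1 *, l++
l=10 r=18: 18+39=57 d=0 *, stop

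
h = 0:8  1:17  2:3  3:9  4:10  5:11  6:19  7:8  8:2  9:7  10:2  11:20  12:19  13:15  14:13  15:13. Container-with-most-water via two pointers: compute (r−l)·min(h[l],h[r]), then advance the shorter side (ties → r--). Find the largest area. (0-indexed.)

l=0 r=15: min(8,13)*15=120 best=120 *, l++
l=1 r=15: min(17,13)*14=182 best=182 *, r--
l=1 r=14: min(17,13)*13=169 best=182, r--
l=1 r=13: min(17,15)*12=180 best=182, r--
l=1 r=12: min(17,19)*11=187 best=187 *, l++
l=2 r=12: min(3,19)*10=30 best=187, l++
l=3 r=12: min(9,19)*9=81 best=187, l++
l=4 r=12: min(10,19)*8=80 best=187, l++
l=5 r=12: min(11,19)*7=77 best=187, l++
l=6 r=12: min(19,19)*6=114 best=187, r--
l=6 r=11: min(19,20)*5=95 best=187, l++
l=7 r=11: min(8,20)*4=32 best=187, l++
l=8 r=11: min(2,20)*3=6 best=187, l++
l=9 r=11: min(7,20)*2=14 best=187, l++
l=10 r=11: min(2,20)*1=2 best=187, l++

max area = 187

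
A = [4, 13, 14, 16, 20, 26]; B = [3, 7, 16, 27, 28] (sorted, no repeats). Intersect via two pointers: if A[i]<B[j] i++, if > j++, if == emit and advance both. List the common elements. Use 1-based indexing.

intersection = [16]

i=1 j=1: 4>3, j++
i=1 j=2: 4<7, i++
i=2 j=2: 13>7, j++
i=2 j=3: 13<16, i++
i=3 j=3: 14<16, i++
i=4 j=3: 16==16 emit, i++,j++
i=5 j=4: 20<27, i++
i=6 j=4: 26<27, i++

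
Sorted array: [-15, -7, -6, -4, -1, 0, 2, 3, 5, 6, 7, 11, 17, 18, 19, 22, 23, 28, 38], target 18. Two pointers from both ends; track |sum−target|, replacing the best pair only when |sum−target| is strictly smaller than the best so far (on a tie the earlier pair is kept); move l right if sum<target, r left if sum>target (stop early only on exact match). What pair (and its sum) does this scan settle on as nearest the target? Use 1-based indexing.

pair (-4, 22) with sum 18 (|Δ|=0)

[1,19] -15+38=23 d=5 * → r--
[1,18] -15+28=13 d=5 → l++
[2,18] -7+28=21 d=3 * → r--
[2,17] -7+23=16 d=2 * → l++
[3,17] -6+23=17 d=1 * → l++
[4,17] -4+23=19 d=1 → r--
[4,16] -4+22=18 d=0 * → stop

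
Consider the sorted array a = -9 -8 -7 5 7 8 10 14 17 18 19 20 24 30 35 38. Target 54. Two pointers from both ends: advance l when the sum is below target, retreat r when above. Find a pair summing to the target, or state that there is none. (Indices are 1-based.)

(19, 35)

[1,16] -9+38=29 <54 → l++
[2,16] -8+38=30 <54 → l++
[3,16] -7+38=31 <54 → l++
[4,16] 5+38=43 <54 → l++
[5,16] 7+38=45 <54 → l++
[6,16] 8+38=46 <54 → l++
[7,16] 10+38=48 <54 → l++
[8,16] 14+38=52 <54 → l++
[9,16] 17+38=55 >54 → r--
[9,15] 17+35=52 <54 → l++
[10,15] 18+35=53 <54 → l++
[11,15] 19+35=54 → found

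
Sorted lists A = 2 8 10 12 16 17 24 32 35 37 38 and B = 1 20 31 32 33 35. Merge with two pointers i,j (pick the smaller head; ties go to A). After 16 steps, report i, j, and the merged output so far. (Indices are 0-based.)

i=10, j=6, merged so far=[1, 2, 8, 10, 12, 16, 17, 20, 24, 31, 32, 32, 33, 35, 35, 37]

i=0 j=0: A[i]=2>B[j]=1 take 1, j++
i=0 j=1: A[i]=2<=B[j]=20 take 2, i++
i=1 j=1: A[i]=8<=B[j]=20 take 8, i++
i=2 j=1: A[i]=10<=B[j]=20 take 10, i++
i=3 j=1: A[i]=12<=B[j]=20 take 12, i++
i=4 j=1: A[i]=16<=B[j]=20 take 16, i++
i=5 j=1: A[i]=17<=B[j]=20 take 17, i++
i=6 j=1: A[i]=24>B[j]=20 take 20, j++
i=6 j=2: A[i]=24<=B[j]=31 take 24, i++
i=7 j=2: A[i]=32>B[j]=31 take 31, j++
i=7 j=3: A[i]=32<=B[j]=32 take 32, i++
i=8 j=3: A[i]=35>B[j]=32 take 32, j++
i=8 j=4: A[i]=35>B[j]=33 take 33, j++
i=8 j=5: A[i]=35<=B[j]=35 take 35, i++
i=9 j=5: A[i]=37>B[j]=35 take 35, j++
i=9 j=6: B done, take A[i]=37, i++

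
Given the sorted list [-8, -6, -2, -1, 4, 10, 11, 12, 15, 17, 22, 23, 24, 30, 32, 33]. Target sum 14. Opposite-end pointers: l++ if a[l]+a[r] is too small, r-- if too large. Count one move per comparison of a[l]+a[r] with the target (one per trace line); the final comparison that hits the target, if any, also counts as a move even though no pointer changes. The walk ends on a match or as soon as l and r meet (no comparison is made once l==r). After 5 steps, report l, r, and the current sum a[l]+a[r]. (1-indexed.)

[1,16] -8+33=25 >14 → r--
[1,15] -8+32=24 >14 → r--
[1,14] -8+30=22 >14 → r--
[1,13] -8+24=16 >14 → r--
[1,12] -8+23=15 >14 → r--

l=1, r=11, sum=14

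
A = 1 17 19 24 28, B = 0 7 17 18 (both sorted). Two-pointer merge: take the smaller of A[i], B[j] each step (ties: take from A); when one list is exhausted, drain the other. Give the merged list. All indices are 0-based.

[0, 1, 7, 17, 17, 18, 19, 24, 28]

[i=0,j=0] A[i]=1>B[j]=0 take 0 → j++
[i=0,j=1] A[i]=1<=B[j]=7 take 1 → i++
[i=1,j=1] A[i]=17>B[j]=7 take 7 → j++
[i=1,j=2] A[i]=17<=B[j]=17 take 17 → i++
[i=2,j=2] A[i]=19>B[j]=17 take 17 → j++
[i=2,j=3] A[i]=19>B[j]=18 take 18 → j++
[i=2,j=4] B done, take A[i]=19 → i++
[i=3,j=4] B done, take A[i]=24 → i++
[i=4,j=4] B done, take A[i]=28 → i++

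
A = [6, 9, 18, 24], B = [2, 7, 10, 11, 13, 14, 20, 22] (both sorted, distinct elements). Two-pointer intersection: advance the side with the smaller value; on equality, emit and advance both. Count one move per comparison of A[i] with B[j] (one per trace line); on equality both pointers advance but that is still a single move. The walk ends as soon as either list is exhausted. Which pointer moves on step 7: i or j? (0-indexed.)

j

[i=0,j=0] 6>2 → j++
[i=0,j=1] 6<7 → i++
[i=1,j=1] 9>7 → j++
[i=1,j=2] 9<10 → i++
[i=2,j=2] 18>10 → j++
[i=2,j=3] 18>11 → j++
[i=2,j=4] 18>13 → j++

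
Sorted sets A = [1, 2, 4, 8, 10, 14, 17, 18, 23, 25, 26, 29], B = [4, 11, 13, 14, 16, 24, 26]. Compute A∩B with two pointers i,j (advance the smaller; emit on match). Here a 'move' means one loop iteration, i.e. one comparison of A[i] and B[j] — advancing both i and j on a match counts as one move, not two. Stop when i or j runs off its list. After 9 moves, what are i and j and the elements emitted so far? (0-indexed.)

[i=0,j=0] 1<4 → i++
[i=1,j=0] 2<4 → i++
[i=2,j=0] 4==4 emit → i++,j++
[i=3,j=1] 8<11 → i++
[i=4,j=1] 10<11 → i++
[i=5,j=1] 14>11 → j++
[i=5,j=2] 14>13 → j++
[i=5,j=3] 14==14 emit → i++,j++
[i=6,j=4] 17>16 → j++

i=6, j=5, emitted=[4, 14]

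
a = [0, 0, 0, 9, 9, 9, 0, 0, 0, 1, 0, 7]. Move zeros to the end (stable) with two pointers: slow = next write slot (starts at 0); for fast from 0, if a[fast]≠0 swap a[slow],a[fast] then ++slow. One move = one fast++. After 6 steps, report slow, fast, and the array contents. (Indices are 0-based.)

slow=3, fast=6, a=[9, 9, 9, 0, 0, 0, 0, 0, 0, 1, 0, 7]

slow=0 fast=0: a[fast]=0, fast++
slow=0 fast=1: a[fast]=0, fast++
slow=0 fast=2: a[fast]=0, fast++
slow=0 fast=3: a[fast]=9≠0 swap→a[0]=9, slow++,fast++
slow=1 fast=4: a[fast]=9≠0 swap→a[1]=9, slow++,fast++
slow=2 fast=5: a[fast]=9≠0 swap→a[2]=9, slow++,fast++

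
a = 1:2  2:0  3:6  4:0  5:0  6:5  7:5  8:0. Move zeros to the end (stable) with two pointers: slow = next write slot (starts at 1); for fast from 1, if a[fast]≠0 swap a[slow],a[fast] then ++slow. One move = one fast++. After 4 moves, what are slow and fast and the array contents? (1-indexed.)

slow=3, fast=5, a=[2, 6, 0, 0, 0, 5, 5, 0]

slow=1 fast=1: a[fast]=2≠0 swap→a[1]=2, slow++,fast++
slow=2 fast=2: a[fast]=0, fast++
slow=2 fast=3: a[fast]=6≠0 swap→a[2]=6, slow++,fast++
slow=3 fast=4: a[fast]=0, fast++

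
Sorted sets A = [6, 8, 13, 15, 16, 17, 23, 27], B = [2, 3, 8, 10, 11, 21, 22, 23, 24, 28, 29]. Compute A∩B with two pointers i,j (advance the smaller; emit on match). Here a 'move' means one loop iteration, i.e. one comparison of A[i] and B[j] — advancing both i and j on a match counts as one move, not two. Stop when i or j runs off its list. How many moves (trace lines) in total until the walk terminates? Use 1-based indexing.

[i=1,j=1] 6>2 → j++
[i=1,j=2] 6>3 → j++
[i=1,j=3] 6<8 → i++
[i=2,j=3] 8==8 emit → i++,j++
[i=3,j=4] 13>10 → j++
[i=3,j=5] 13>11 → j++
[i=3,j=6] 13<21 → i++
[i=4,j=6] 15<21 → i++
[i=5,j=6] 16<21 → i++
[i=6,j=6] 17<21 → i++
[i=7,j=6] 23>21 → j++
[i=7,j=7] 23>22 → j++
[i=7,j=8] 23==23 emit → i++,j++
[i=8,j=9] 27>24 → j++
[i=8,j=10] 27<28 → i++

15 moves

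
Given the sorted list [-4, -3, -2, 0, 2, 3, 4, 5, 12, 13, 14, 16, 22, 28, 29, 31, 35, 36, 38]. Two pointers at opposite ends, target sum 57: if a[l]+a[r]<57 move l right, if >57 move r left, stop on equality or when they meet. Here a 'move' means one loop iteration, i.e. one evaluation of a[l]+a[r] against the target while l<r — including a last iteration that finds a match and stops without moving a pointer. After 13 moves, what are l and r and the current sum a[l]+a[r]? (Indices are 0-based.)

l=0 r=18: -4+38=34 <57, l++
l=1 r=18: -3+38=35 <57, l++
l=2 r=18: -2+38=36 <57, l++
l=3 r=18: 0+38=38 <57, l++
l=4 r=18: 2+38=40 <57, l++
l=5 r=18: 3+38=41 <57, l++
l=6 r=18: 4+38=42 <57, l++
l=7 r=18: 5+38=43 <57, l++
l=8 r=18: 12+38=50 <57, l++
l=9 r=18: 13+38=51 <57, l++
l=10 r=18: 14+38=52 <57, l++
l=11 r=18: 16+38=54 <57, l++
l=12 r=18: 22+38=60 >57, r--

l=12, r=17, sum=58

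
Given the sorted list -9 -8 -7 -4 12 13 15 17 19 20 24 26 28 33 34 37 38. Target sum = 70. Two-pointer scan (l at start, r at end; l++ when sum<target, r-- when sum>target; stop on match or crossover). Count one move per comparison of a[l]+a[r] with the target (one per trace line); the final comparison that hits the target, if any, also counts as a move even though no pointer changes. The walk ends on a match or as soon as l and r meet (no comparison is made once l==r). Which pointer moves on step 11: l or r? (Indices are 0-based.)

[0,16] -9+38=29 <70 → l++
[1,16] -8+38=30 <70 → l++
[2,16] -7+38=31 <70 → l++
[3,16] -4+38=34 <70 → l++
[4,16] 12+38=50 <70 → l++
[5,16] 13+38=51 <70 → l++
[6,16] 15+38=53 <70 → l++
[7,16] 17+38=55 <70 → l++
[8,16] 19+38=57 <70 → l++
[9,16] 20+38=58 <70 → l++
[10,16] 24+38=62 <70 → l++

l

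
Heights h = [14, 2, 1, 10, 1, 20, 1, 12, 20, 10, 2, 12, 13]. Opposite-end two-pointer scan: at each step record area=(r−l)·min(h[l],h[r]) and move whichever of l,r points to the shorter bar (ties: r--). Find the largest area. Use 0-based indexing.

max area = 156

[0,12] min(14,13)*12=156 best=156 * → r--
[0,11] min(14,12)*11=132 best=156 → r--
[0,10] min(14,2)*10=20 best=156 → r--
[0,9] min(14,10)*9=90 best=156 → r--
[0,8] min(14,20)*8=112 best=156 → l++
[1,8] min(2,20)*7=14 best=156 → l++
[2,8] min(1,20)*6=6 best=156 → l++
[3,8] min(10,20)*5=50 best=156 → l++
[4,8] min(1,20)*4=4 best=156 → l++
[5,8] min(20,20)*3=60 best=156 → r--
[5,7] min(20,12)*2=24 best=156 → r--
[5,6] min(20,1)*1=1 best=156 → r--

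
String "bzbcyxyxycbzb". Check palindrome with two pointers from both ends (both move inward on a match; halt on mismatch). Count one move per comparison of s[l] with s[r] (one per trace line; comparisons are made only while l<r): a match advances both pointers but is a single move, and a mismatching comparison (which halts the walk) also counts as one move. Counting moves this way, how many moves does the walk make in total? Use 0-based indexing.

l=0 r=12: 'b'=='b', l++,r--
l=1 r=11: 'z'=='z', l++,r--
l=2 r=10: 'b'=='b', l++,r--
l=3 r=9: 'c'=='c', l++,r--
l=4 r=8: 'y'=='y', l++,r--
l=5 r=7: 'x'=='x', l++,r--

6 moves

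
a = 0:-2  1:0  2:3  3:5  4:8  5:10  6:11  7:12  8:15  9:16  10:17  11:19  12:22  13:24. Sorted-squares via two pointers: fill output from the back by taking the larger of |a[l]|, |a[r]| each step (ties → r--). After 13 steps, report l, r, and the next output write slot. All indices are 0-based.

l=0 r=13: |-2|<=|24| out[13]=576, r--
l=0 r=12: |-2|<=|22| out[12]=484, r--
l=0 r=11: |-2|<=|19| out[11]=361, r--
l=0 r=10: |-2|<=|17| out[10]=289, r--
l=0 r=9: |-2|<=|16| out[9]=256, r--
l=0 r=8: |-2|<=|15| out[8]=225, r--
l=0 r=7: |-2|<=|12| out[7]=144, r--
l=0 r=6: |-2|<=|11| out[6]=121, r--
l=0 r=5: |-2|<=|10| out[5]=100, r--
l=0 r=4: |-2|<=|8| out[4]=64, r--
l=0 r=3: |-2|<=|5| out[3]=25, r--
l=0 r=2: |-2|<=|3| out[2]=9, r--
l=0 r=1: |-2|>|0| out[1]=4, l++

l=1, r=1, next write slot=0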